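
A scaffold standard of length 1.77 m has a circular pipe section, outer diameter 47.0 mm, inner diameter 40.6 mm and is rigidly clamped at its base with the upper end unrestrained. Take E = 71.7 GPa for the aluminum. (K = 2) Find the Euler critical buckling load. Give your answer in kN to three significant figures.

P_cr ≈ 5.99 kN

d_o = 47.0 mm, d_i = 40.6 mm
I = π(d_o⁴ − d_i⁴)/64 = π(47.0⁴ − 40.60⁴)/64 = 1.062×10^5 mm⁴
I = 1.062×10^5 mm⁴ = 1.062×10^-7 m⁴
Effective length L_e = K·L = 2 × 1.77 = 3.540 m
P_cr = π²EI / L_e² = π² × 71.7×10⁹ × 1.062×10^-7 / 3.540² = 5.995×10^3 N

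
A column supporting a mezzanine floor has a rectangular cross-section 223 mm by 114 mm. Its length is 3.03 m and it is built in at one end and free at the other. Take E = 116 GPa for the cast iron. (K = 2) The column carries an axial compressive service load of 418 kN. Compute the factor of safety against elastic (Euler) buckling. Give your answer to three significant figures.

Buckling occurs about the weak axis: I_min = h·b³/12 with b = 114 mm (the shorter side).
I_min = 223×114³/12 = 2.753×10^7 mm⁴
I = 2.753×10^7 mm⁴ = 2.753×10^-5 m⁴
Effective length L_e = K·L = 2 × 3.03 = 6.060 m
P_cr = π²EI / L_e² = π² × 116×10⁹ × 2.753×10^-5 / 6.060² = 8.583×10^5 N
Factor of safety n = P_cr / P = 858.32 / 418 = 2.05

n ≈ 2.05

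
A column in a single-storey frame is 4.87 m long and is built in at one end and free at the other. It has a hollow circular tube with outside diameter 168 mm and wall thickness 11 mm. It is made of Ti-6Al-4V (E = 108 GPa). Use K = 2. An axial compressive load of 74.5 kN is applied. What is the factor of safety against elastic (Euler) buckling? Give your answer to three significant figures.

Inner diameter d_i = 168 − 2×11 = 146.0 mm
I = π(d_o⁴ − d_i⁴)/64 = π(168⁴ − 146.0⁴)/64 = 1.680×10^7 mm⁴
I = 1.680×10^7 mm⁴ = 1.680×10^-5 m⁴
Effective length L_e = K·L = 2 × 4.87 = 9.740 m
P_cr = π²EI / L_e² = π² × 108×10⁹ × 1.680×10^-5 / 9.740² = 1.887×10^5 N
Factor of safety n = P_cr / P = 188.75 / 74.5 = 2.53

n ≈ 2.53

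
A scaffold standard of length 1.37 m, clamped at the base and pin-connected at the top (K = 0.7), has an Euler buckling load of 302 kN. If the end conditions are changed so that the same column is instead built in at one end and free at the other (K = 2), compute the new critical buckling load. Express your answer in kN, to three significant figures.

P_cr ≈ 37.0 kN

P_cr ∝ 1/K², so P_cr,new = P_cr,old × (K_old/K_new)² = 302 × (0.7/2)²
= 302 × 0.1225 = 37.0 kN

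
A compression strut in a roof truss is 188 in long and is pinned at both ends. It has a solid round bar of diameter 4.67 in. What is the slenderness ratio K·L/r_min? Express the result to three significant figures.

λ ≈ 161

For a solid circle r = d/4 = 4.67/4 = 1.168 in
L_e = K·L = 1 × 188 = 188.0 in
λ = L_e / r_min = 188.00 / 1.168 = 161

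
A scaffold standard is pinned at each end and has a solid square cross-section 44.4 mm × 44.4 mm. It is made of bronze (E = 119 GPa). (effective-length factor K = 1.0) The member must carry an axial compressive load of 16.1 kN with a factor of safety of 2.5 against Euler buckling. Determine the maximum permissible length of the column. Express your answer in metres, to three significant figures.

L_max ≈ 3.07 m

I = a⁴/12 = 44.4⁴/12 = 3.239×10^5 mm⁴
I = 3.239×10^-7 m⁴
Required critical load P_cr = n·P = 2.5 × 16.1 = 40.25 kN = 4.025×10^4 N
From P_cr = π²EI/(K·L)²:  L = (1/K)·√(π²EI/P_cr) = (1/1)·√(π²×1.19×10^11×3.239×10^-7/4.025×10^4)
L = 3.07 m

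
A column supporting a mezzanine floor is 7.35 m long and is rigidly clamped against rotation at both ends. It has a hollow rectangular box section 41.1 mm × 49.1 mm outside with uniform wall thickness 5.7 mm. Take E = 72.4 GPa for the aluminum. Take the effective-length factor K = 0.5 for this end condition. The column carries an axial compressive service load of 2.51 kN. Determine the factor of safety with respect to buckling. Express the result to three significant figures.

n ≈ 4.25

Inner dimensions: h_i = 49.1 − 2×5.7 = 37.70 mm, b_i = 41.1 − 2×5.7 = 29.70 mm
Weak-axis I_min = (h_o·b_o³ − h_i·b_i³)/12 with b_o = 41.1, b_i = 29.70 mm (shorter outer/inner sides).
I_min = (49.1×41.1³ − 37.70×29.70³)/12 = 2.018×10^5 mm⁴
I = 2.018×10^5 mm⁴ = 2.018×10^-7 m⁴
Effective length L_e = K·L = 0.5 × 7.35 = 3.675 m
P_cr = π²EI / L_e² = π² × 72.4×10⁹ × 2.018×10^-7 / 3.675² = 1.068×10^4 N
Factor of safety n = P_cr / P = 10.675 / 2.51 = 4.25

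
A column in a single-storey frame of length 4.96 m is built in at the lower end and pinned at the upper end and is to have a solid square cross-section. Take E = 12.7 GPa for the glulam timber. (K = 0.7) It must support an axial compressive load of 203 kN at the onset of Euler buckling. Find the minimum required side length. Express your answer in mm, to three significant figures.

a ≈ 124 mm

L_e = K·L = 0.7 × 4.96 = 3.472 m
Required I = P_cr·L_e²/(π²E) = 2.030×10^5 × 3.472² / (π² × 1.27×10^10) = 1.952×10^-5 m⁴
I_req = 1.952×10^7 mm⁴
Solid square: I = a⁴/12  ⇒  a = (12I)^(1/4) = (12×1.952×10^7)^(1/4) = 124 mm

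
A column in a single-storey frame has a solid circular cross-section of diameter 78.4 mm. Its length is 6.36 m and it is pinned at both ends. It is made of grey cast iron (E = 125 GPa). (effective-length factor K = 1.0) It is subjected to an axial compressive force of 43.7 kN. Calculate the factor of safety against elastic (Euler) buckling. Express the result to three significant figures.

n ≈ 1.29

I = πd⁴/64 = π×78.4⁴/64 = 1.855×10^6 mm⁴
I = 1.855×10^6 mm⁴ = 1.855×10^-6 m⁴
Effective length L_e = K·L = 1 × 6.36 = 6.360 m
P_cr = π²EI / L_e² = π² × 125×10⁹ × 1.855×10^-6 / 6.360² = 5.656×10^4 N
Factor of safety n = P_cr / P = 56.563 / 43.7 = 1.29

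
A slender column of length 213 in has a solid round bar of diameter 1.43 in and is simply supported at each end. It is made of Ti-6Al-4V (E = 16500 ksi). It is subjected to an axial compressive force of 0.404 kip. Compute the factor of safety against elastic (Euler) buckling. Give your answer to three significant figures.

I = πd⁴/64 = π×1.43⁴/64 = 0.2053 in⁴
Effective length L_e = K·L = 1 × 213 = 213.0 in
P_cr = π²EI / L_e² = π² × 16500×10³ × 0.2053 / 213.0² = 736.8 lb
Factor of safety n = P_cr / P = 0.73678 / 0.404 = 1.82

n ≈ 1.82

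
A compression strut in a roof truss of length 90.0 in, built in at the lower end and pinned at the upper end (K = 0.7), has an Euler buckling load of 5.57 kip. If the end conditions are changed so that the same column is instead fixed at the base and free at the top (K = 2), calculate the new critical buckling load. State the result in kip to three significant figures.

P_cr ∝ 1/K², so P_cr,new = P_cr,old × (K_old/K_new)² = 5.57 × (0.7/2)²
= 5.57 × 0.1225 = 0.682 kip

P_cr ≈ 0.682 kip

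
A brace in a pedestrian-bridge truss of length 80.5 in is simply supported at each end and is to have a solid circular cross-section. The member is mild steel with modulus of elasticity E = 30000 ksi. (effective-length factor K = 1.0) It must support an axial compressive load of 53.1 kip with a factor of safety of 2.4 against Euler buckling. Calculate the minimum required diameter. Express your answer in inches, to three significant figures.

d ≈ 2.75 in

Required P_cr = n·P = 2.4 × 53.1 = 127.4 kip
L_e = K·L = 1 × 80.5 = 80.50 in
Required I = P_cr·L_e²/(π²E) = 1.274×10^5 × 80.50² / (π² × 3.00×10^7) = 2.789 in⁴
Solid circle: I = πd⁴/64  ⇒  d = (64I/π)^(1/4) = (64×2.789/π)^(1/4) = 2.75 in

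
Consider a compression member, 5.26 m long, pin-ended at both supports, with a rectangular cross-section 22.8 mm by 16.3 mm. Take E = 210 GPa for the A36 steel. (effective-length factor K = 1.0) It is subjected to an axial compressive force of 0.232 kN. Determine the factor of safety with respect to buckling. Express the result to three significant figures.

n ≈ 2.66

Buckling occurs about the weak axis: I_min = h·b³/12 with b = 16.3 mm (the shorter side).
I_min = 22.8×16.3³/12 = 8.228×10^3 mm⁴
I = 8.228×10^3 mm⁴ = 8.228×10^-9 m⁴
Effective length L_e = K·L = 1 × 5.26 = 5.260 m
P_cr = π²EI / L_e² = π² × 210×10⁹ × 8.228×10^-9 / 5.260² = 616.4 N
Factor of safety n = P_cr / P = 0.61640 / 0.232 = 2.66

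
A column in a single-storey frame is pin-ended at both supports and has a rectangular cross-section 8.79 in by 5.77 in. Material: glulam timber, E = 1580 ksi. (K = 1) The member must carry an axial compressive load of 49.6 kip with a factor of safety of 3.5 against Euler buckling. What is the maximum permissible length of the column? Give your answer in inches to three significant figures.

Buckling occurs about the weak axis: I_min = h·b³/12 with b = 5.77 in (the shorter side).
I_min = 8.79×5.77³/12 = 140.7 in⁴
Required critical load P_cr = n·P = 3.5 × 49.6 = 173.6 kip = 1.736×10^5 lb
From P_cr = π²EI/(K·L)²:  L = (1/K)·√(π²EI/P_cr) = (1/1)·√(π²×1.58×10^6×140.7/1.736×10^5)
L = 112 in

L_max ≈ 112 in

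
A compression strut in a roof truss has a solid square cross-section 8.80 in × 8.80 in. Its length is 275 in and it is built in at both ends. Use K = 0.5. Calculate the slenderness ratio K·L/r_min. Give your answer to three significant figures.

λ ≈ 54.1

I = a⁴/12 = 8.80⁴/12 = 499.7 in⁴
A = 77.44 in²;  r_min = √(I/A) = √(499.7/77.44) = 2.540 in
L_e = K·L = 0.5 × 275 = 137.5 in
λ = L_e / r_min = 137.50 / 2.540 = 54.1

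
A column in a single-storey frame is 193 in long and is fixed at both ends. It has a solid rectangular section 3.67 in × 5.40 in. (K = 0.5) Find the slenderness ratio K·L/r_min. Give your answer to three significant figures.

For a rectangle r_min = b/√12 = 3.67/√12 = 1.059 in
L_e = K·L = 0.5 × 193 = 96.50 in
λ = L_e / r_min = 96.500 / 1.059 = 91.1

λ ≈ 91.1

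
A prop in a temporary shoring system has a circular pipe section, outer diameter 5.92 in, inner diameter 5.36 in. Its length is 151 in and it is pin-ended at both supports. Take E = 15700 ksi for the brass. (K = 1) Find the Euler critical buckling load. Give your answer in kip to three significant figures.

P_cr ≈ 134 kip

d_o = 5.92 in, d_i = 5.36 in
I = π(d_o⁴ − d_i⁴)/64 = π(5.92⁴ − 5.360⁴)/64 = 19.78 in⁴
Effective length L_e = K·L = 1 × 151 = 151.0 in
P_cr = π²EI / L_e² = π² × 15700×10³ × 19.78 / 151.0² = 1.344×10^5 lb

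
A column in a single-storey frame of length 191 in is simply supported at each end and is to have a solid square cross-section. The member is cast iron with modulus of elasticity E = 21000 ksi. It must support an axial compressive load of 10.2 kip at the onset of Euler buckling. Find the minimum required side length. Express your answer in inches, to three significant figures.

L_e = K·L = 1 × 191 = 191.0 in
Required I = P_cr·L_e²/(π²E) = 1.020×10^4 × 191.0² / (π² × 2.10×10^7) = 1.795 in⁴
Solid square: I = a⁴/12  ⇒  a = (12I)^(1/4) = (12×1.795)^(1/4) = 2.15 in

a ≈ 2.15 in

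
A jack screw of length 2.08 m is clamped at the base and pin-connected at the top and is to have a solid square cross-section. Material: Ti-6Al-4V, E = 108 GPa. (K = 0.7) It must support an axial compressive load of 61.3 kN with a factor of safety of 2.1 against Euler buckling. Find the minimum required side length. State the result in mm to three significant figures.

Required P_cr = n·P = 2.1 × 61.3 = 128.7 kN
L_e = K·L = 0.7 × 2.08 = 1.456 m
Required I = P_cr·L_e²/(π²E) = 1.287×10^5 × 1.456² / (π² × 1.08×10^11) = 2.560×10^-7 m⁴
I_req = 2.560×10^5 mm⁴
Solid square: I = a⁴/12  ⇒  a = (12I)^(1/4) = (12×2.560×10^5)^(1/4) = 41.9 mm

a ≈ 41.9 mm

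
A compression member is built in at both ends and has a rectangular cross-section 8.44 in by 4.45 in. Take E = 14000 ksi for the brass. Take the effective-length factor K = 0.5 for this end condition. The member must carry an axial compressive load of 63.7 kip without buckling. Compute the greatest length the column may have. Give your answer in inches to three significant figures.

Buckling occurs about the weak axis: I_min = h·b³/12 with b = 4.45 in (the shorter side).
I_min = 8.44×4.45³/12 = 61.98 in⁴
At the buckling limit P_cr = P = 6.370×10^4 lb
From P_cr = π²EI/(K·L)²:  L = (1/K)·√(π²EI/P_cr) = (1/0.5)·√(π²×1.40×10^7×61.98/6.370×10^4)
L = 733 in

L_max ≈ 733 in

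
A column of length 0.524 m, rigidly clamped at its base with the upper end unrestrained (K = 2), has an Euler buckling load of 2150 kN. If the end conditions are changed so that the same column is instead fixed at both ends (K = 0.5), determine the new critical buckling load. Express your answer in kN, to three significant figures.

P_cr ≈ 34400 kN

P_cr ∝ 1/K², so P_cr,new = P_cr,old × (K_old/K_new)² = 2150 × (2/0.5)²
= 2150 × 16.00 = 34400 kN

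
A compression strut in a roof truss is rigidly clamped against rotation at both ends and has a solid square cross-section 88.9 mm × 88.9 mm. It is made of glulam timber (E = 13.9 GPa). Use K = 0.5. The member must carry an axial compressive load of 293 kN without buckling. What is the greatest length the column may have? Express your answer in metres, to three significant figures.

L_max ≈ 3.12 m

I = a⁴/12 = 88.9⁴/12 = 5.205×10^6 mm⁴
I = 5.205×10^-6 m⁴
At the buckling limit P_cr = P = 2.930×10^5 N
From P_cr = π²EI/(K·L)²:  L = (1/K)·√(π²EI/P_cr) = (1/0.5)·√(π²×1.39×10^10×5.205×10^-6/2.930×10^5)
L = 3.12 m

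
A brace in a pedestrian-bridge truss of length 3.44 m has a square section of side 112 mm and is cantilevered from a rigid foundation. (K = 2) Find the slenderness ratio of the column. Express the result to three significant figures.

For a square r = a/√12 = 112/√12 = 32.33 mm
L_e = K·L = 2 × 3.44 m = 6.880 m = 6880.0 mm
λ = L_e / r_min = 6880.0 / 32.33 = 213

λ ≈ 213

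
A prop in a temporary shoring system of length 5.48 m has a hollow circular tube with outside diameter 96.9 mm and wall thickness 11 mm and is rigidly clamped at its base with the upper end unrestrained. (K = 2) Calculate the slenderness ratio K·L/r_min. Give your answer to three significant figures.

Inner diameter d_i = 96.9 − 2×11 = 74.90 mm
I = π(d_o⁴ − d_i⁴)/64 = π(96.9⁴ − 74.90⁴)/64 = 2.783×10^6 mm⁴
A = 2.968×10^3 mm²;  r_min = √(I/A) = √(2.783×10^6/2.968×10^3) = 30.62 mm
L_e = K·L = 2 × 5.48 m = 10.96 m = 10960 mm
λ = L_e / r_min = 10960 / 30.62 = 358

λ ≈ 358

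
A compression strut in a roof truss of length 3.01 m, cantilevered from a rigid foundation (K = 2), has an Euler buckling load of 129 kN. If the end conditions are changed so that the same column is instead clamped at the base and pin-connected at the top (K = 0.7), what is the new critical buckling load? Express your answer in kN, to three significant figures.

P_cr ∝ 1/K², so P_cr,new = P_cr,old × (K_old/K_new)² = 129 × (2/0.7)²
= 129 × 8.163 = 1050 kN

P_cr ≈ 1050 kN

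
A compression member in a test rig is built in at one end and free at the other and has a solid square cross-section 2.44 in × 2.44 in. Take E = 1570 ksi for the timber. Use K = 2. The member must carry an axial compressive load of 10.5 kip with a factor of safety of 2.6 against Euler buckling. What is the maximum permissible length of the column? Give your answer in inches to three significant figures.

L_max ≈ 20.5 in

I = a⁴/12 = 2.44⁴/12 = 2.954 in⁴
Required critical load P_cr = n·P = 2.6 × 10.5 = 27.30 kip = 2.730×10^4 lb
From P_cr = π²EI/(K·L)²:  L = (1/K)·√(π²EI/P_cr) = (1/2)·√(π²×1.57×10^6×2.954/2.730×10^4)
L = 20.5 in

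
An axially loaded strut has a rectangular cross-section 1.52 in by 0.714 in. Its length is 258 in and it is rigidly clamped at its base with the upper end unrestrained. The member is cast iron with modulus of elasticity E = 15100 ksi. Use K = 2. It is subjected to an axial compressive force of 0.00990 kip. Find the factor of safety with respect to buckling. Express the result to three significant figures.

n ≈ 2.61

Buckling occurs about the weak axis: I_min = h·b³/12 with b = 0.714 in (the shorter side).
I_min = 1.52×0.714³/12 = 4.611×10^-2 in⁴
Effective length L_e = K·L = 2 × 258 = 516.0 in
P_cr = π²EI / L_e² = π² × 15100×10³ × 4.611×10^-2 / 516.0² = 25.81 lb
Factor of safety n = P_cr / P = 0.025807 / 0.00990 = 2.61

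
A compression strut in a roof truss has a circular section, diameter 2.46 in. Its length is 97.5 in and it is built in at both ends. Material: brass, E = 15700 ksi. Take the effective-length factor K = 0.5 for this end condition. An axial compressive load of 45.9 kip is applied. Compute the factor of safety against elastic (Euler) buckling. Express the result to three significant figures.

I = πd⁴/64 = π×2.46⁴/64 = 1.798 in⁴
Effective length L_e = K·L = 0.5 × 97.5 = 48.75 in
P_cr = π²EI / L_e² = π² × 15700×10³ × 1.798 / 48.75² = 1.172×10^5 lb
Factor of safety n = P_cr / P = 117.21 / 45.9 = 2.55

n ≈ 2.55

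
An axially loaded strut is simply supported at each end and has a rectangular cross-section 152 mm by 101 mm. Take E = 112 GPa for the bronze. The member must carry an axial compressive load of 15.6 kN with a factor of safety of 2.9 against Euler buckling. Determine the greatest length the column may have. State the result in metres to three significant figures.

Buckling occurs about the weak axis: I_min = h·b³/12 with b = 101 mm (the shorter side).
I_min = 152×101³/12 = 1.305×10^7 mm⁴
I = 1.305×10^-5 m⁴
Required critical load P_cr = n·P = 2.9 × 15.6 = 45.24 kN = 4.524×10^4 N
From P_cr = π²EI/(K·L)²:  L = (1/K)·√(π²EI/P_cr) = (1/1)·√(π²×1.12×10^11×1.305×10^-5/4.524×10^4)
L = 17.9 m

L_max ≈ 17.9 m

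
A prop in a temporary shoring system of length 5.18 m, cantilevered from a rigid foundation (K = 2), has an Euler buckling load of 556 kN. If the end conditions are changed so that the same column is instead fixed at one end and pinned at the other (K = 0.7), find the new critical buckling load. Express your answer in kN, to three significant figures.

P_cr ≈ 4540 kN

P_cr ∝ 1/K², so P_cr,new = P_cr,old × (K_old/K_new)² = 556 × (2/0.7)²
= 556 × 8.163 = 4540 kN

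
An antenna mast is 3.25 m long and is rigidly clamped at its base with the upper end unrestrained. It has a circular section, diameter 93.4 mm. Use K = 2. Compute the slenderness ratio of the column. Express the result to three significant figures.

λ ≈ 278

For a solid circle r = d/4 = 93.4/4 = 23.35 mm
L_e = K·L = 2 × 3.25 m = 6.500 m = 6500.0 mm
λ = L_e / r_min = 6500.0 / 23.35 = 278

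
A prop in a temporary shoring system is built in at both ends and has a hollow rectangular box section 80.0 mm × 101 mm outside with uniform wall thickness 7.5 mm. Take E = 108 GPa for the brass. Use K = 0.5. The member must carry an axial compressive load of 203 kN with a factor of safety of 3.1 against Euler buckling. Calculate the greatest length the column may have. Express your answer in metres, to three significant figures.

Inner dimensions: h_i = 101 − 2×7.5 = 86.00 mm, b_i = 80.0 − 2×7.5 = 65.00 mm
Weak-axis I_min = (h_o·b_o³ − h_i·b_i³)/12 with b_o = 80.0, b_i = 65.00 mm (shorter outer/inner sides).
I_min = (101×80.0³ − 86.00×65.00³)/12 = 2.341×10^6 mm⁴
I = 2.341×10^-6 m⁴
Required critical load P_cr = n·P = 3.1 × 203 = 629.3 kN = 6.293×10^5 N
From P_cr = π²EI/(K·L)²:  L = (1/K)·√(π²EI/P_cr) = (1/0.5)·√(π²×1.08×10^11×2.341×10^-6/6.293×10^5)
L = 3.98 m

L_max ≈ 3.98 m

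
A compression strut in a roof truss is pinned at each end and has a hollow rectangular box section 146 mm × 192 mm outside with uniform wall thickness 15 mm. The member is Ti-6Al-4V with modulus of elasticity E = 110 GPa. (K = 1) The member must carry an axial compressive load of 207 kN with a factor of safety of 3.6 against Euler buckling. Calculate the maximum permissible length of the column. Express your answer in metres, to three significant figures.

Inner dimensions: h_i = 192 − 2×15 = 162.0 mm, b_i = 146 − 2×15 = 116.0 mm
Weak-axis I_min = (h_o·b_o³ − h_i·b_i³)/12 with b_o = 146, b_i = 116.0 mm (shorter outer/inner sides).
I_min = (192×146³ − 162.0×116.0³)/12 = 2.872×10^7 mm⁴
I = 2.872×10^-5 m⁴
Required critical load P_cr = n·P = 3.6 × 207 = 745.2 kN = 7.452×10^5 N
From P_cr = π²EI/(K·L)²:  L = (1/K)·√(π²EI/P_cr) = (1/1)·√(π²×1.10×10^11×2.872×10^-5/7.452×10^5)
L = 6.47 m

L_max ≈ 6.47 m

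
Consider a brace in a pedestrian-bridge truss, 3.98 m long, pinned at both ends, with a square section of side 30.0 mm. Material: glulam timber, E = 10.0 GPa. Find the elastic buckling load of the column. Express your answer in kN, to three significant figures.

I = a⁴/12 = 30.0⁴/12 = 6.750×10^4 mm⁴
I = 6.750×10^4 mm⁴ = 6.750×10^-8 m⁴
Effective length L_e = K·L = 1 × 3.98 = 3.980 m
P_cr = π²EI / L_e² = π² × 10.0×10⁹ × 6.750×10^-8 / 3.980² = 420.6 N

P_cr ≈ 0.421 kN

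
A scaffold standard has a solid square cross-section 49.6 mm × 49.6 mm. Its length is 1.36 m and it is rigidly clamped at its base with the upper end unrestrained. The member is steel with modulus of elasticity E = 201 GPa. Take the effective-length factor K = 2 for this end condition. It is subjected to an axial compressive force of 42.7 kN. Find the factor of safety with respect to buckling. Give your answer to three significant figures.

n ≈ 3.17

I = a⁴/12 = 49.6⁴/12 = 5.044×10^5 mm⁴
I = 5.044×10^5 mm⁴ = 5.044×10^-7 m⁴
Effective length L_e = K·L = 2 × 1.36 = 2.720 m
P_cr = π²EI / L_e² = π² × 201×10⁹ × 5.044×10^-7 / 2.720² = 1.352×10^5 N
Factor of safety n = P_cr / P = 135.24 / 42.7 = 3.17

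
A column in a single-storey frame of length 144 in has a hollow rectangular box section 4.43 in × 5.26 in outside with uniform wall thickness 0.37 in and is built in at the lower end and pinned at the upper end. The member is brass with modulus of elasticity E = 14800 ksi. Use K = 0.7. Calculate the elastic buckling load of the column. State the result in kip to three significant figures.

P_cr ≈ 276 kip

Inner dimensions: h_i = 5.26 − 2×0.37 = 4.520 in, b_i = 4.43 − 2×0.37 = 3.690 in
Weak-axis I_min = (h_o·b_o³ − h_i·b_i³)/12 with b_o = 4.43, b_i = 3.690 in (shorter outer/inner sides).
I_min = (5.26×4.43³ − 4.520×3.690³)/12 = 19.18 in⁴
Effective length L_e = K·L = 0.7 × 144 = 100.8 in
P_cr = π²EI / L_e² = π² × 14800×10³ × 19.18 / 100.8² = 2.758×10^5 lb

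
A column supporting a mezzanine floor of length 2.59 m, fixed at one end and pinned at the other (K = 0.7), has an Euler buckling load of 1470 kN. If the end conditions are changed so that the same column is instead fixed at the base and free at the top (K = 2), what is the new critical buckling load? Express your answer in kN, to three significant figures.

P_cr ≈ 180 kN

P_cr ∝ 1/K², so P_cr,new = P_cr,old × (K_old/K_new)² = 1470 × (0.7/2)²
= 1470 × 0.1225 = 180 kN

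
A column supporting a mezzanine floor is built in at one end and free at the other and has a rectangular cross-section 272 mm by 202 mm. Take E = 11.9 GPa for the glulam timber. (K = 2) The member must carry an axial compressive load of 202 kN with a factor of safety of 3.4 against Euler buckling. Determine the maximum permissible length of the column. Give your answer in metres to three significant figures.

L_max ≈ 2.83 m

Buckling occurs about the weak axis: I_min = h·b³/12 with b = 202 mm (the shorter side).
I_min = 272×202³/12 = 1.868×10^8 mm⁴
I = 1.868×10^-4 m⁴
Required critical load P_cr = n·P = 3.4 × 202 = 686.8 kN = 6.868×10^5 N
From P_cr = π²EI/(K·L)²:  L = (1/K)·√(π²EI/P_cr) = (1/2)·√(π²×1.19×10^10×1.868×10^-4/6.868×10^5)
L = 2.83 m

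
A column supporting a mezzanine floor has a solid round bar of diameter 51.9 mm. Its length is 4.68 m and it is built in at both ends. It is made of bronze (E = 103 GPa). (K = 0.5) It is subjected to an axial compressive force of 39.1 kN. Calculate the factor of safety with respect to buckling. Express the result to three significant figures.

I = πd⁴/64 = π×51.9⁴/64 = 3.562×10^5 mm⁴
I = 3.562×10^5 mm⁴ = 3.562×10^-7 m⁴
Effective length L_e = K·L = 0.5 × 4.68 = 2.340 m
P_cr = π²EI / L_e² = π² × 103×10⁹ × 3.562×10^-7 / 2.340² = 6.612×10^4 N
Factor of safety n = P_cr / P = 66.122 / 39.1 = 1.69

n ≈ 1.69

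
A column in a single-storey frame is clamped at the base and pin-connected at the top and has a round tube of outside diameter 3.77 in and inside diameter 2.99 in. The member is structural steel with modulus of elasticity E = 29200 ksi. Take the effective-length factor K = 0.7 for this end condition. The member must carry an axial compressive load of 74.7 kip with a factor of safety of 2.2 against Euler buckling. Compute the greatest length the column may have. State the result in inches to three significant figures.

L_max ≈ 146 in

d_o = 3.77 in, d_i = 2.99 in
I = π(d_o⁴ − d_i⁴)/64 = π(3.77⁴ − 2.990⁴)/64 = 5.993 in⁴
Required critical load P_cr = n·P = 2.2 × 74.7 = 164.3 kip = 1.643×10^5 lb
From P_cr = π²EI/(K·L)²:  L = (1/K)·√(π²EI/P_cr) = (1/0.7)·√(π²×2.92×10^7×5.993/1.643×10^5)
L = 146 in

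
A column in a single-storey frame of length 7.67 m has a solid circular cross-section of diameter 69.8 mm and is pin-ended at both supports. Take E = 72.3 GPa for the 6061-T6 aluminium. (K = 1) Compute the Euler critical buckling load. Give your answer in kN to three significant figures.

P_cr ≈ 14.1 kN

I = πd⁴/64 = π×69.8⁴/64 = 1.165×10^6 mm⁴
I = 1.165×10^6 mm⁴ = 1.165×10^-6 m⁴
Effective length L_e = K·L = 1 × 7.67 = 7.670 m
P_cr = π²EI / L_e² = π² × 72.3×10⁹ × 1.165×10^-6 / 7.670² = 1.413×10^4 N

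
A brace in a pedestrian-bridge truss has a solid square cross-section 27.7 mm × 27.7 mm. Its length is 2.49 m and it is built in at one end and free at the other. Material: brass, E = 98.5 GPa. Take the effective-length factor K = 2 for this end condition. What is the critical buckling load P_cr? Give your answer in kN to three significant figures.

I = a⁴/12 = 27.7⁴/12 = 4.906×10^4 mm⁴
I = 4.906×10^4 mm⁴ = 4.906×10^-8 m⁴
Effective length L_e = K·L = 2 × 2.49 = 4.980 m
P_cr = π²EI / L_e² = π² × 98.5×10⁹ × 4.906×10^-8 / 4.980² = 1.923×10^3 N

P_cr ≈ 1.92 kN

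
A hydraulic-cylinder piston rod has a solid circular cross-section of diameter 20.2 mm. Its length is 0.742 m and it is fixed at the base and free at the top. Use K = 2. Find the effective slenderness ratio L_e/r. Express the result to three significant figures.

For a solid circle r = d/4 = 20.2/4 = 5.050 mm
L_e = K·L = 2 × 0.742 m = 1.484 m = 1484.0 mm
λ = L_e / r_min = 1484.0 / 5.050 = 294

λ ≈ 294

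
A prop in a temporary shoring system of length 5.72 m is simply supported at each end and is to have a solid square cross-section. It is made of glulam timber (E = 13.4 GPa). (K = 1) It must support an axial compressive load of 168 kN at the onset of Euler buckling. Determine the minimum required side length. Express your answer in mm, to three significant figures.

a ≈ 149 mm

L_e = K·L = 1 × 5.72 = 5.720 m
Required I = P_cr·L_e²/(π²E) = 1.680×10^5 × 5.720² / (π² × 1.34×10^10) = 4.156×10^-5 m⁴
I_req = 4.156×10^7 mm⁴
Solid square: I = a⁴/12  ⇒  a = (12I)^(1/4) = (12×4.156×10^7)^(1/4) = 149 mm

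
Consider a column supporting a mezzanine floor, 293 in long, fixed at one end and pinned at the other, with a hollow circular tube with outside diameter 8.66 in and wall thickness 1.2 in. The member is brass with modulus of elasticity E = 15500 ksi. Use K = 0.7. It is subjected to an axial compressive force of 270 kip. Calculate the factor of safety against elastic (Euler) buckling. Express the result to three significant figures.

Inner diameter d_i = 8.66 − 2×1.2 = 6.260 in
I = π(d_o⁴ − d_i⁴)/64 = π(8.66⁴ − 6.260⁴)/64 = 200.7 in⁴
Effective length L_e = K·L = 0.7 × 293 = 205.1 in
P_cr = π²EI / L_e² = π² × 15500×10³ × 200.7 / 205.1² = 7.299×10^5 lb
Factor of safety n = P_cr / P = 729.88 / 270 = 2.70

n ≈ 2.70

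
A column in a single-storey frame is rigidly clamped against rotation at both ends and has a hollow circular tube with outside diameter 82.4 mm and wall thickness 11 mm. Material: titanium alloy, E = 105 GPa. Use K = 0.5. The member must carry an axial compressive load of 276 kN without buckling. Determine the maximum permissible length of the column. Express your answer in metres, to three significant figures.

L_max ≈ 4.92 m

Inner diameter d_i = 82.4 − 2×11 = 60.40 mm
I = π(d_o⁴ − d_i⁴)/64 = π(82.4⁴ − 60.40⁴)/64 = 1.610×10^6 mm⁴
I = 1.610×10^-6 m⁴
At the buckling limit P_cr = P = 2.760×10^5 N
From P_cr = π²EI/(K·L)²:  L = (1/K)·√(π²EI/P_cr) = (1/0.5)·√(π²×1.05×10^11×1.610×10^-6/2.760×10^5)
L = 4.92 m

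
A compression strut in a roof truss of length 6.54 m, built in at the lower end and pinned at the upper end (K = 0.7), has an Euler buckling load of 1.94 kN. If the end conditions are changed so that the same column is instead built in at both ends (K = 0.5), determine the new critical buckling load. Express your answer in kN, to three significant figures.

P_cr ∝ 1/K², so P_cr,new = P_cr,old × (K_old/K_new)² = 1.94 × (0.7/0.5)²
= 1.94 × 1.960 = 3.80 kN

P_cr ≈ 3.80 kN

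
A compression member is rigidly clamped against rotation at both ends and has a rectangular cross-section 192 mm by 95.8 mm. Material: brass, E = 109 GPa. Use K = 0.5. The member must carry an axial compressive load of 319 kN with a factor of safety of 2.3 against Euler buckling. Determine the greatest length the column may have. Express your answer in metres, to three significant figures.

L_max ≈ 9.08 m

Buckling occurs about the weak axis: I_min = h·b³/12 with b = 95.8 mm (the shorter side).
I_min = 192×95.8³/12 = 1.407×10^7 mm⁴
I = 1.407×10^-5 m⁴
Required critical load P_cr = n·P = 2.3 × 319 = 733.7 kN = 7.337×10^5 N
From P_cr = π²EI/(K·L)²:  L = (1/K)·√(π²EI/P_cr) = (1/0.5)·√(π²×1.09×10^11×1.407×10^-5/7.337×10^5)
L = 9.08 m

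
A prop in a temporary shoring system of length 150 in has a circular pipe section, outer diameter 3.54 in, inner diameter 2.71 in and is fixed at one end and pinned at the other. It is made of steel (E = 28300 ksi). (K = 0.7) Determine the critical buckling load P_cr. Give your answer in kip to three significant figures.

P_cr ≈ 128 kip

d_o = 3.54 in, d_i = 2.71 in
I = π(d_o⁴ − d_i⁴)/64 = π(3.54⁴ − 2.710⁴)/64 = 5.061 in⁴
Effective length L_e = K·L = 0.7 × 150 = 105.0 in
P_cr = π²EI / L_e² = π² × 28300×10³ × 5.061 / 105.0² = 1.282×10^5 lb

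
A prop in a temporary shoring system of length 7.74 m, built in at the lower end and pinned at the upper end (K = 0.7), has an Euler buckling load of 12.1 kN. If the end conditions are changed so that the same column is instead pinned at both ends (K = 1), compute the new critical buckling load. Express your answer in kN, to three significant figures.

P_cr ≈ 5.93 kN

P_cr ∝ 1/K², so P_cr,new = P_cr,old × (K_old/K_new)² = 12.1 × (0.7/1)²
= 12.1 × 0.4900 = 5.93 kN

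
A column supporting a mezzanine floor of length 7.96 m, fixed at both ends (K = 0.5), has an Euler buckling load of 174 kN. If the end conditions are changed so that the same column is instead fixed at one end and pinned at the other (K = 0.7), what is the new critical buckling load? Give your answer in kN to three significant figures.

P_cr ∝ 1/K², so P_cr,new = P_cr,old × (K_old/K_new)² = 174 × (0.5/0.7)²
= 174 × 0.5102 = 88.8 kN

P_cr ≈ 88.8 kN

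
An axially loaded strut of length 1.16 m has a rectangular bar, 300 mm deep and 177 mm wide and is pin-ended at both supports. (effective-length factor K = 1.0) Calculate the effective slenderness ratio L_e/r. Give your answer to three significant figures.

For a rectangle r_min = b/√12 = 177/√12 = 51.10 mm
L_e = K·L = 1 × 1.16 m = 1.160 m = 1160.0 mm
λ = L_e / r_min = 1160.0 / 51.10 = 22.7

λ ≈ 22.7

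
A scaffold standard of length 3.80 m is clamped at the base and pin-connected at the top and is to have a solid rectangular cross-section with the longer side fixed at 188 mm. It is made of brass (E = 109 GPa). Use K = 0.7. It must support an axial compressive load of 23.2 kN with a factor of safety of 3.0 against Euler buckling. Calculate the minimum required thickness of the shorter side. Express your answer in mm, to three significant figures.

Required P_cr = n·P = 3.0 × 23.2 = 69.60 kN
L_e = K·L = 0.7 × 3.80 = 2.660 m
Required I = P_cr·L_e²/(π²E) = 6.960×10^4 × 2.660² / (π² × 1.09×10^11) = 4.578×10^-7 m⁴
I_req = 4.578×10^5 mm⁴
Rectangle, weak axis: I_min = h·b³/12 with h = 188 mm fixed  ⇒  b = (12I/h)^(1/3) = 30.8 mm

b ≈ 30.8 mm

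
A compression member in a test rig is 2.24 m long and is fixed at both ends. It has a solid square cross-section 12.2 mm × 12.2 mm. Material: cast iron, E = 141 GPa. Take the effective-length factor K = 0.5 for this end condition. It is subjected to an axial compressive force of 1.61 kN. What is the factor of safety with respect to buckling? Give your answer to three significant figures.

n ≈ 1.27

I = a⁴/12 = 12.2⁴/12 = 1.846×10^3 mm⁴
I = 1.846×10^3 mm⁴ = 1.846×10^-9 m⁴
Effective length L_e = K·L = 0.5 × 2.24 = 1.120 m
P_cr = π²EI / L_e² = π² × 141×10⁹ × 1.846×10^-9 / 1.120² = 2.048×10^3 N
Factor of safety n = P_cr / P = 2.0481 / 1.61 = 1.27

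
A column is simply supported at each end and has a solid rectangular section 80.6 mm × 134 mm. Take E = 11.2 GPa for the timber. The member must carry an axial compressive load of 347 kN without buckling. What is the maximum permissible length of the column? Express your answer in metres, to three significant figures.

Buckling occurs about the weak axis: I_min = h·b³/12 with b = 80.6 mm (the shorter side).
I_min = 134×80.6³/12 = 5.847×10^6 mm⁴
I = 5.847×10^-6 m⁴
At the buckling limit P_cr = P = 3.470×10^5 N
From P_cr = π²EI/(K·L)²:  L = (1/K)·√(π²EI/P_cr) = (1/1)·√(π²×1.12×10^10×5.847×10^-6/3.470×10^5)
L = 1.36 m

L_max ≈ 1.36 m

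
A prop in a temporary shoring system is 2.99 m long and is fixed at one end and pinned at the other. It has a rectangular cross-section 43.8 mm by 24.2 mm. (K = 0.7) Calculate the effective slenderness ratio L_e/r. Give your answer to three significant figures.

λ ≈ 300

For a rectangle r_min = b/√12 = 24.2/√12 = 6.986 mm
L_e = K·L = 0.7 × 2.99 m = 2.093 m = 2093.0 mm
λ = L_e / r_min = 2093.0 / 6.986 = 300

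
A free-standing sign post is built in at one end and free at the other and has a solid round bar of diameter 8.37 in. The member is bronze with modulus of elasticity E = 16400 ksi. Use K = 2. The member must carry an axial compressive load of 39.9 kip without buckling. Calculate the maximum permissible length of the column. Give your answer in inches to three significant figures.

I = πd⁴/64 = π×8.37⁴/64 = 240.9 in⁴
At the buckling limit P_cr = P = 3.990×10^4 lb
From P_cr = π²EI/(K·L)²:  L = (1/K)·√(π²EI/P_cr) = (1/2)·√(π²×1.64×10^7×240.9/3.990×10^4)
L = 494 in

L_max ≈ 494 in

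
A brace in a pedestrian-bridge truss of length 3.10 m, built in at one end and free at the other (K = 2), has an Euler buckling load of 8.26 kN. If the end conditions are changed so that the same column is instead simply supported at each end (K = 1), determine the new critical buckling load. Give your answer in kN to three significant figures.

P_cr ∝ 1/K², so P_cr,new = P_cr,old × (K_old/K_new)² = 8.26 × (2/1)²
= 8.26 × 4.000 = 33.0 kN

P_cr ≈ 33.0 kN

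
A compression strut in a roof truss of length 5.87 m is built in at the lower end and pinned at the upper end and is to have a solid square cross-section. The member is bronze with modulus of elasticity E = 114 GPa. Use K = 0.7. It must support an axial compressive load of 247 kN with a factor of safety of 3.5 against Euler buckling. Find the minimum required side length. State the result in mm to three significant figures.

Required P_cr = n·P = 3.5 × 247 = 864.5 kN
L_e = K·L = 0.7 × 5.87 = 4.109 m
Required I = P_cr·L_e²/(π²E) = 8.645×10^5 × 4.109² / (π² × 1.14×10^11) = 1.297×10^-5 m⁴
I_req = 1.297×10^7 mm⁴
Solid square: I = a⁴/12  ⇒  a = (12I)^(1/4) = (12×1.297×10^7)^(1/4) = 112 mm

a ≈ 112 mm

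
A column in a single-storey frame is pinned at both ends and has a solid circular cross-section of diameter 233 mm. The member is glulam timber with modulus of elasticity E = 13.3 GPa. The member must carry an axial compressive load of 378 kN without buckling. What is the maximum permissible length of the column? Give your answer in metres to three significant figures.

L_max ≈ 7.09 m

I = πd⁴/64 = π×233⁴/64 = 1.447×10^8 mm⁴
I = 1.447×10^-4 m⁴
At the buckling limit P_cr = P = 3.780×10^5 N
From P_cr = π²EI/(K·L)²:  L = (1/K)·√(π²EI/P_cr) = (1/1)·√(π²×1.33×10^10×1.447×10^-4/3.780×10^5)
L = 7.09 m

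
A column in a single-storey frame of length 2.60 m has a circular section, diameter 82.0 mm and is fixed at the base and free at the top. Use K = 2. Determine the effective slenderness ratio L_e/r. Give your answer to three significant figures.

For a solid circle r = d/4 = 82.0/4 = 20.50 mm
L_e = K·L = 2 × 2.60 m = 5.200 m = 5200.0 mm
λ = L_e / r_min = 5200.0 / 20.50 = 254

λ ≈ 254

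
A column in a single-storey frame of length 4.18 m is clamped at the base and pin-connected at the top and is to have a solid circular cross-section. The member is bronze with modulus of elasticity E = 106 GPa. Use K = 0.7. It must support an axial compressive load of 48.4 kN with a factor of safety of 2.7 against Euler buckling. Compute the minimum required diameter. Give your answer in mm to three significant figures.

Required P_cr = n·P = 2.7 × 48.4 = 130.7 kN
L_e = K·L = 0.7 × 4.18 = 2.926 m
Required I = P_cr·L_e²/(π²E) = 1.307×10^5 × 2.926² / (π² × 1.06×10^11) = 1.069×10^-6 m⁴
I_req = 1.069×10^6 mm⁴
Solid circle: I = πd⁴/64  ⇒  d = (64I/π)^(1/4) = (64×1.069×10^6/π)^(1/4) = 68.3 mm

d ≈ 68.3 mm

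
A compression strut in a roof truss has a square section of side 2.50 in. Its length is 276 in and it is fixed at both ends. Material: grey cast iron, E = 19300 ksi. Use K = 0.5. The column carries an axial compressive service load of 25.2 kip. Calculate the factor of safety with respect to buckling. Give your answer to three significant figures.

n ≈ 1.29

I = a⁴/12 = 2.50⁴/12 = 3.255 in⁴
Effective length L_e = K·L = 0.5 × 276 = 138.0 in
P_cr = π²EI / L_e² = π² × 19300×10³ × 3.255 / 138.0² = 3.256×10^4 lb
Factor of safety n = P_cr / P = 32.559 / 25.2 = 1.29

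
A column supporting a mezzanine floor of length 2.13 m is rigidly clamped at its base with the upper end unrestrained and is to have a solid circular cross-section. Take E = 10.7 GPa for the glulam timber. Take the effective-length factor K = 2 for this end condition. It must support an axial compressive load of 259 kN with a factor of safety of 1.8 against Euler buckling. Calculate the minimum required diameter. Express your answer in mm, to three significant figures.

Required P_cr = n·P = 1.8 × 259 = 466.2 kN
L_e = K·L = 2 × 2.13 = 4.260 m
Required I = P_cr·L_e²/(π²E) = 4.662×10^5 × 4.260² / (π² × 1.07×10^10) = 8.011×10^-5 m⁴
I_req = 8.011×10^7 mm⁴
Solid circle: I = πd⁴/64  ⇒  d = (64I/π)^(1/4) = (64×8.011×10^7/π)^(1/4) = 201 mm

d ≈ 201 mm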